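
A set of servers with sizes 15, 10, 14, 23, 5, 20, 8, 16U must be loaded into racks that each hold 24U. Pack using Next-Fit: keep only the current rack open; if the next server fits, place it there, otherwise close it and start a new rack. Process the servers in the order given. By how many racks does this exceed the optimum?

1

Next-Fit: [15] [10,14] [23] [5] [20] [8,16] → 6 racks.
Total size 111U; any packing needs at least ⌈111/24⌉ = 5 racks.
An optimal packing achieves that bound: [23] [20] [16,8] [15,5] [14,10] → 5 racks.
Excess: 6 − 5 = 1.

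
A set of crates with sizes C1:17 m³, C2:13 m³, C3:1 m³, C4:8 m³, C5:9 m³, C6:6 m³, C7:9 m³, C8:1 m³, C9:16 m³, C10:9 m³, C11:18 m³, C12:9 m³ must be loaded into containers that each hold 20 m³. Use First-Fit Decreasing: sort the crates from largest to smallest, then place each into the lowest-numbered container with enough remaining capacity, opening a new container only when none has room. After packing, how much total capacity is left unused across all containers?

Sorted descending: 18, 17, 16, 13, 9, 9, 9, 9, 8, 6, 1, 1.
Put 18 m³ in container 1; 2 m³ remain.
Put 17 m³ in container 2; 3 m³ remain.
Put 16 m³ in container 3; 4 m³ remain.
Put 13 m³ in container 4; 7 m³ remain.
Put 9 m³ in container 5; 11 m³ remain.
Put 9 m³ in container 5; 2 m³ remain.
Put 9 m³ in container 6; 11 m³ remain.
Put 9 m³ in container 6; 2 m³ remain.
Put 8 m³ in container 7; 12 m³ remain.
Put 6 m³ in container 4; 1 m³ remain.
Put 1 m³ in container 1; 1 m³ remain.
Put 1 m³ in container 1; 0 m³ remain.
7 containers × 20 m³ = 140 m³; used 116 m³; unused 24 m³.

24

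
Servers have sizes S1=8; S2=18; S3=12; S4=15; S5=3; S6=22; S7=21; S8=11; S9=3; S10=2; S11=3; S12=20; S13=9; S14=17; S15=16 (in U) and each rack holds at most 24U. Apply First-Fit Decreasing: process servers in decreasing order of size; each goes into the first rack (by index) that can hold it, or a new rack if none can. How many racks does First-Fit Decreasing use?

Sorted descending: 22, 21, 20, 18, 17, 16, 15, 12, 11, 9, 8, 3, 3, 3, 2.
rack 1: place 22U, 2U left
rack 2: place 21U, 3U left
rack 3: place 20U, 4U left
rack 4: place 18U, 6U left
rack 5: place 17U, 7U left
rack 6: place 16U, 8U left
rack 7: place 15U, 9U left
rack 8: place 12U, 12U left
rack 8: place 11U, 1U left
rack 7: place 9U, 0U left
rack 6: place 8U, 0U left
rack 2: place 3U, 0U left
rack 3: place 3U, 1U left
rack 4: place 3U, 3U left
rack 1: place 2U, 0U left
Final racks: [22,2] [21,3] [20,3] [18,3] [17] [16,8] [15,9] [12,11].

8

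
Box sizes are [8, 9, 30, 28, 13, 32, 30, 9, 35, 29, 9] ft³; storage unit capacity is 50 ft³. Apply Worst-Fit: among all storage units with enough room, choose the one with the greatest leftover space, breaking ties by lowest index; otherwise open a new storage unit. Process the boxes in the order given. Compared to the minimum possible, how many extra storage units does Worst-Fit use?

0

Worst-Fit: [8,9,30] [28,13] [32] [30,9] [35] [29,9] → 6 storage units.
6 boxes exceed 25 ft³ (half the capacity), and no two of those can share a storage unit, so at least 6 storage units are needed.
So 6 is already optimal.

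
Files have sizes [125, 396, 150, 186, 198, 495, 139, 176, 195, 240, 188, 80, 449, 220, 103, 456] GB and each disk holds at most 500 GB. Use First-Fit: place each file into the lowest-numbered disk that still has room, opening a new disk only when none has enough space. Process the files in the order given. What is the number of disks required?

9 disks

Put 125 GB in disk 1; 375 GB remain.
Put 396 GB in disk 2; 104 GB remain.
Put 150 GB in disk 1; 225 GB remain.
Put 186 GB in disk 1; 39 GB remain.
Put 198 GB in disk 3; 302 GB remain.
Put 495 GB in disk 4; 5 GB remain.
Put 139 GB in disk 3; 163 GB remain.
Put 176 GB in disk 5; 324 GB remain.
Put 195 GB in disk 5; 129 GB remain.
Put 240 GB in disk 6; 260 GB remain.
Put 188 GB in disk 6; 72 GB remain.
Put 80 GB in disk 2; 24 GB remain.
Put 449 GB in disk 7; 51 GB remain.
Put 220 GB in disk 8; 280 GB remain.
Put 103 GB in disk 3; 60 GB remain.
Put 456 GB in disk 9; 44 GB remain.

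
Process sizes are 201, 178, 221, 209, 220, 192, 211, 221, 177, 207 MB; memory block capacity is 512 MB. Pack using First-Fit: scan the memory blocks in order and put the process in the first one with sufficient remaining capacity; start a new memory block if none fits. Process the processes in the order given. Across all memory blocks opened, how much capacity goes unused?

523

201 MB → memory block 1 (remaining 311 MB)
178 MB → memory block 1 (remaining 133 MB)
221 MB → memory block 2 (remaining 291 MB)
209 MB → memory block 2 (remaining 82 MB)
220 MB → memory block 3 (remaining 292 MB)
192 MB → memory block 3 (remaining 100 MB)
211 MB → memory block 4 (remaining 301 MB)
221 MB → memory block 4 (remaining 80 MB)
177 MB → memory block 5 (remaining 335 MB)
207 MB → memory block 5 (remaining 128 MB)
5 memory blocks × 512 MB = 2560 MB; used 2037 MB; unused 523 MB.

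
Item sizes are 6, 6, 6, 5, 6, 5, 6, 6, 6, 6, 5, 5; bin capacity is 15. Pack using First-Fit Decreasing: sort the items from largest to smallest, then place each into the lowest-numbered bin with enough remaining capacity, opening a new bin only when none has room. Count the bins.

6

Sorted descending: 6, 6, 6, 6, 6, 6, 6, 6, 5, 5, 5, 5.
6 → bin 1 (remaining 9)
6 → bin 1 (remaining 3)
6 → bin 2 (remaining 9)
6 → bin 2 (remaining 3)
6 → bin 3 (remaining 9)
6 → bin 3 (remaining 3)
6 → bin 4 (remaining 9)
6 → bin 4 (remaining 3)
5 → bin 5 (remaining 10)
5 → bin 5 (remaining 5)
5 → bin 5 (remaining 0)
5 → bin 6 (remaining 10)
Final bins: [6,6] [6,6] [6,6] [6,6] [5,5,5] [5].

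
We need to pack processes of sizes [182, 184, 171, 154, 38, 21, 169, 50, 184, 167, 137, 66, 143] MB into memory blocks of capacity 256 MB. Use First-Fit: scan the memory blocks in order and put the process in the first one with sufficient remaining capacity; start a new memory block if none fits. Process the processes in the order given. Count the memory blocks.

9

182 MB → memory block 1 (remaining 74 MB)
184 MB → memory block 2 (remaining 72 MB)
171 MB → memory block 3 (remaining 85 MB)
154 MB → memory block 4 (remaining 102 MB)
38 MB → memory block 1 (remaining 36 MB)
21 MB → memory block 1 (remaining 15 MB)
169 MB → memory block 5 (remaining 87 MB)
50 MB → memory block 2 (remaining 22 MB)
184 MB → memory block 6 (remaining 72 MB)
167 MB → memory block 7 (remaining 89 MB)
137 MB → memory block 8 (remaining 119 MB)
66 MB → memory block 3 (remaining 19 MB)
143 MB → memory block 9 (remaining 113 MB)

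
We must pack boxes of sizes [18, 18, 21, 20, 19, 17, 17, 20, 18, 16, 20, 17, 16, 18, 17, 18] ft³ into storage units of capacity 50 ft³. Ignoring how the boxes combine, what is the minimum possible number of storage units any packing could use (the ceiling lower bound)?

Total size = 18 + 18 + 21 + 20 + 19 + 17 + 17 + 20 + 18 + 16 + 20 + 17 + 16 + 18 + 17 + 18 = 290 ft³.
⌈290 / 50⌉ = 6.

6 storage units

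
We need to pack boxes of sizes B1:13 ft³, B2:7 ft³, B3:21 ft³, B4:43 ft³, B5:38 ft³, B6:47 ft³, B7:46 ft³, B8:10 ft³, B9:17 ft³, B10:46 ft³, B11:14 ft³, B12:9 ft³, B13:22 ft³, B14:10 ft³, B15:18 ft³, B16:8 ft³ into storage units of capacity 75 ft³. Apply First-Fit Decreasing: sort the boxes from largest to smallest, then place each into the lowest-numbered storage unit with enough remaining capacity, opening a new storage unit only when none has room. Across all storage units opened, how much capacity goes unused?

81

Sorted descending: 47, 46, 46, 43, 38, 22, 21, 18, 17, 14, 13, 10, 10, 9, 8, 7.
Put 47 ft³ in storage unit 1; 28 ft³ remain.
Put 46 ft³ in storage unit 2; 29 ft³ remain.
Put 46 ft³ in storage unit 3; 29 ft³ remain.
Put 43 ft³ in storage unit 4; 32 ft³ remain.
Put 38 ft³ in storage unit 5; 37 ft³ remain.
Put 22 ft³ in storage unit 1; 6 ft³ remain.
Put 21 ft³ in storage unit 2; 8 ft³ remain.
Put 18 ft³ in storage unit 3; 11 ft³ remain.
Put 17 ft³ in storage unit 4; 15 ft³ remain.
Put 14 ft³ in storage unit 4; 1 ft³ remain.
Put 13 ft³ in storage unit 5; 24 ft³ remain.
Put 10 ft³ in storage unit 3; 1 ft³ remain.
Put 10 ft³ in storage unit 5; 14 ft³ remain.
Put 9 ft³ in storage unit 5; 5 ft³ remain.
Put 8 ft³ in storage unit 2; 0 ft³ remain.
Put 7 ft³ in storage unit 6; 68 ft³ remain.
6 storage units × 75 ft³ = 450 ft³; used 369 ft³; unused 81 ft³.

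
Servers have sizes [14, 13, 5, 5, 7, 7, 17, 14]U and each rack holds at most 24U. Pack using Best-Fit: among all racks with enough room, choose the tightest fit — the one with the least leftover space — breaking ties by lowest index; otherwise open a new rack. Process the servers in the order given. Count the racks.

rack 1: place 14U, 10U left
rack 2: place 13U, 11U left
rack 1: place 5U, 5U left
rack 1: place 5U, 0U left
rack 2: place 7U, 4U left
rack 3: place 7U, 17U left
rack 3: place 17U, 0U left
rack 4: place 14U, 10U left

4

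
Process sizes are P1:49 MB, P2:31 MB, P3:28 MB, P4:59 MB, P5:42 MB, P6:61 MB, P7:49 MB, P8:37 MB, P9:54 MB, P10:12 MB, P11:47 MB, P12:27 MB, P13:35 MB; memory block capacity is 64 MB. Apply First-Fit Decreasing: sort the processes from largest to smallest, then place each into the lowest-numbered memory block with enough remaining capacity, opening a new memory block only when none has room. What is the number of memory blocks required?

10 memory blocks

Sorted descending: 61, 59, 54, 49, 49, 47, 42, 37, 35, 31, 28, 27, 12.
61 MB → memory block 1 (remaining 3 MB)
59 MB → memory block 2 (remaining 5 MB)
54 MB → memory block 3 (remaining 10 MB)
49 MB → memory block 4 (remaining 15 MB)
49 MB → memory block 5 (remaining 15 MB)
47 MB → memory block 6 (remaining 17 MB)
42 MB → memory block 7 (remaining 22 MB)
37 MB → memory block 8 (remaining 27 MB)
35 MB → memory block 9 (remaining 29 MB)
31 MB → memory block 10 (remaining 33 MB)
28 MB → memory block 9 (remaining 1 MB)
27 MB → memory block 8 (remaining 0 MB)
12 MB → memory block 4 (remaining 3 MB)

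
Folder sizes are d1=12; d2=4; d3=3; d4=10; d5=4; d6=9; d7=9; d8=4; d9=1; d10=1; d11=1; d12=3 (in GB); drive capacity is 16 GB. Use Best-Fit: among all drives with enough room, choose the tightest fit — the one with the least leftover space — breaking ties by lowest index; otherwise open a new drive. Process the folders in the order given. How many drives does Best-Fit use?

d1 (12 GB) → drive 1 (remaining 4 GB)
d2 (4 GB) → drive 1 (remaining 0 GB)
d3 (3 GB) → drive 2 (remaining 13 GB)
d4 (10 GB) → drive 2 (remaining 3 GB)
d5 (4 GB) → drive 3 (remaining 12 GB)
d6 (9 GB) → drive 3 (remaining 3 GB)
d7 (9 GB) → drive 4 (remaining 7 GB)
d8 (4 GB) → drive 4 (remaining 3 GB)
d9 (1 GB) → drive 2 (remaining 2 GB)
d10 (1 GB) → drive 2 (remaining 1 GB)
d11 (1 GB) → drive 2 (remaining 0 GB)
d12 (3 GB) → drive 3 (remaining 0 GB)

4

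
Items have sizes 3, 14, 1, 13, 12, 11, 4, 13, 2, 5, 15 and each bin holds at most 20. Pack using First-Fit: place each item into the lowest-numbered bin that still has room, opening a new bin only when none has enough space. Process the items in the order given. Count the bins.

Put 3 in bin 1; 17 remain.
Put 14 in bin 1; 3 remain.
Put 1 in bin 1; 2 remain.
Put 13 in bin 2; 7 remain.
Put 12 in bin 3; 8 remain.
Put 11 in bin 4; 9 remain.
Put 4 in bin 2; 3 remain.
Put 13 in bin 5; 7 remain.
Put 2 in bin 1; 0 remain.
Put 5 in bin 3; 3 remain.
Put 15 in bin 6; 5 remain.

6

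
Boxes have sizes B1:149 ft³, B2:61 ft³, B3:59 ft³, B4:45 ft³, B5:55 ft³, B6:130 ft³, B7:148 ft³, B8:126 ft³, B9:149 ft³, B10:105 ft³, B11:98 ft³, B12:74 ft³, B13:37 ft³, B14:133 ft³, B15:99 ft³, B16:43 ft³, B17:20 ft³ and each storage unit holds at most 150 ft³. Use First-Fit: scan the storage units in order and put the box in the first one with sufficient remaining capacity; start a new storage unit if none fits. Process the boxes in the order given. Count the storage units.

12 storage units

Put B1 (149 ft³) in storage unit 1; 1 ft³ remain.
Put B2 (61 ft³) in storage unit 2; 89 ft³ remain.
Put B3 (59 ft³) in storage unit 2; 30 ft³ remain.
Put B4 (45 ft³) in storage unit 3; 105 ft³ remain.
Put B5 (55 ft³) in storage unit 3; 50 ft³ remain.
Put B6 (130 ft³) in storage unit 4; 20 ft³ remain.
Put B7 (148 ft³) in storage unit 5; 2 ft³ remain.
Put B8 (126 ft³) in storage unit 6; 24 ft³ remain.
Put B9 (149 ft³) in storage unit 7; 1 ft³ remain.
Put B10 (105 ft³) in storage unit 8; 45 ft³ remain.
Put B11 (98 ft³) in storage unit 9; 52 ft³ remain.
Put B12 (74 ft³) in storage unit 10; 76 ft³ remain.
Put B13 (37 ft³) in storage unit 3; 13 ft³ remain.
Put B14 (133 ft³) in storage unit 11; 17 ft³ remain.
Put B15 (99 ft³) in storage unit 12; 51 ft³ remain.
Put B16 (43 ft³) in storage unit 8; 2 ft³ remain.
Put B17 (20 ft³) in storage unit 2; 10 ft³ remain.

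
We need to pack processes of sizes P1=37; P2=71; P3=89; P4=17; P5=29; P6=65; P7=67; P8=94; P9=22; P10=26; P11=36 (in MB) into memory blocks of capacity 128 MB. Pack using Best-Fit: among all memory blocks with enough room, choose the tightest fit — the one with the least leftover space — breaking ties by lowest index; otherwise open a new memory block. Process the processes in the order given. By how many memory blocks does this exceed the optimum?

Best-Fit: [37,71,17] [89,29] [65,36] [67,26] [94,22] → 5 memory blocks.
Total size 553 MB; any packing needs at least ⌈553/128⌉ = 5 memory blocks.
So 5 is already optimal.

0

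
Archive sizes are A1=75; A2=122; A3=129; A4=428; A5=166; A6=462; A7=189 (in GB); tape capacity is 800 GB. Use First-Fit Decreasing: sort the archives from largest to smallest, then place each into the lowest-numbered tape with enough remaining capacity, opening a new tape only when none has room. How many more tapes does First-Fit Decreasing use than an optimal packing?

First-Fit Decreasing: [462,189,129] [428,166,122,75] → 2 tapes.
Total size 1571 GB; any packing needs at least ⌈1571/800⌉ = 2 tapes.
So 2 is already optimal.

0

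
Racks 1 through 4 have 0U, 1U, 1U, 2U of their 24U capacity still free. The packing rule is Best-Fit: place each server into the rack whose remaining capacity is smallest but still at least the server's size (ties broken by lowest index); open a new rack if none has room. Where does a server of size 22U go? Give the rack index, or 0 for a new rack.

0

No rack has ≥ 22U free, so a new rack is opened.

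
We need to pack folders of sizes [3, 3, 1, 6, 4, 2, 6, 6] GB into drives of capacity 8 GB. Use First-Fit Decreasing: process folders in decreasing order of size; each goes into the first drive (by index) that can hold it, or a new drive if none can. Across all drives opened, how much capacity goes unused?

9

Sorted descending: 6, 6, 6, 4, 3, 3, 2, 1.
Put 6 GB in drive 1; 2 GB remain.
Put 6 GB in drive 2; 2 GB remain.
Put 6 GB in drive 3; 2 GB remain.
Put 4 GB in drive 4; 4 GB remain.
Put 3 GB in drive 4; 1 GB remain.
Put 3 GB in drive 5; 5 GB remain.
Put 2 GB in drive 1; 0 GB remain.
Put 1 GB in drive 2; 1 GB remain.
5 drives × 8 GB = 40 GB; used 31 GB; unused 9 GB.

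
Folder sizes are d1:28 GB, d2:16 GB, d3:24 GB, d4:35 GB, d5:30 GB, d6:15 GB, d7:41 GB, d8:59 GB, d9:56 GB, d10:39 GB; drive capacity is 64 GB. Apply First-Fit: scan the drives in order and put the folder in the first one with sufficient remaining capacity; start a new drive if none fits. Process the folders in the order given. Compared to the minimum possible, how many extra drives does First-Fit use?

1

First-Fit: [28,16,15] [24,35] [30] [41] [59] [56] [39] → 7 drives.
Total size 343 GB; any packing needs at least ⌈343/64⌉ = 6 drives.
An optimal packing achieves that bound: [59] [56] [41,16] [39,24] [35,28] [30,15] → 6 drives.
Excess: 7 − 6 = 1.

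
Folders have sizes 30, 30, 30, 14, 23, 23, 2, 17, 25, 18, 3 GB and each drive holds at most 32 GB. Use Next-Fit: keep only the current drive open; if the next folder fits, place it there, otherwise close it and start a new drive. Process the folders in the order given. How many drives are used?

drive 1: place 30 GB, 2 GB left
drive 2: place 30 GB, 2 GB left
drive 3: place 30 GB, 2 GB left
drive 4: place 14 GB, 18 GB left
drive 5: place 23 GB, 9 GB left
drive 6: place 23 GB, 9 GB left
drive 6: place 2 GB, 7 GB left
drive 7: place 17 GB, 15 GB left
drive 8: place 25 GB, 7 GB left
drive 9: place 18 GB, 14 GB left
drive 9: place 3 GB, 11 GB left

9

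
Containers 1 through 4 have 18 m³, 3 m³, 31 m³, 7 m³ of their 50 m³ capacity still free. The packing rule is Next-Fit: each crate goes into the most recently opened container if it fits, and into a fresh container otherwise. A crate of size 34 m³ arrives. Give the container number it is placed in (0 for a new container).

Next-Fit only looks at container 4, which has 7 m³ free.
34 m³ does not fit, so a new container is opened.

0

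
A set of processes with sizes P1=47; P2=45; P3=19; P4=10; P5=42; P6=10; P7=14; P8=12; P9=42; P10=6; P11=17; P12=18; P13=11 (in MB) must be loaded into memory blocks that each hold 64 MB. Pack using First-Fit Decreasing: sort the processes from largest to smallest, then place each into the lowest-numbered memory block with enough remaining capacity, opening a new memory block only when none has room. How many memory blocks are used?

Sorted descending: 47, 45, 42, 42, 19, 18, 17, 14, 12, 11, 10, 10, 6.
47 MB → memory block 1 (remaining 17 MB)
45 MB → memory block 2 (remaining 19 MB)
42 MB → memory block 3 (remaining 22 MB)
42 MB → memory block 4 (remaining 22 MB)
19 MB → memory block 2 (remaining 0 MB)
18 MB → memory block 3 (remaining 4 MB)
17 MB → memory block 1 (remaining 0 MB)
14 MB → memory block 4 (remaining 8 MB)
12 MB → memory block 5 (remaining 52 MB)
11 MB → memory block 5 (remaining 41 MB)
10 MB → memory block 5 (remaining 31 MB)
10 MB → memory block 5 (remaining 21 MB)
6 MB → memory block 4 (remaining 2 MB)

5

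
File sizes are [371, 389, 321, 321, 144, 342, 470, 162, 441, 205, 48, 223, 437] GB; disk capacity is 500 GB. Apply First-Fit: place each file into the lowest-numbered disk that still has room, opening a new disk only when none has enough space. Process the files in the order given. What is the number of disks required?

9

Put 371 GB in disk 1; 129 GB remain.
Put 389 GB in disk 2; 111 GB remain.
Put 321 GB in disk 3; 179 GB remain.
Put 321 GB in disk 4; 179 GB remain.
Put 144 GB in disk 3; 35 GB remain.
Put 342 GB in disk 5; 158 GB remain.
Put 470 GB in disk 6; 30 GB remain.
Put 162 GB in disk 4; 17 GB remain.
Put 441 GB in disk 7; 59 GB remain.
Put 205 GB in disk 8; 295 GB remain.
Put 48 GB in disk 1; 81 GB remain.
Put 223 GB in disk 8; 72 GB remain.
Put 437 GB in disk 9; 63 GB remain.
Final disks: [371,48] [389] [321,144] [321,162] [342] [470] [441] [205,223] [437].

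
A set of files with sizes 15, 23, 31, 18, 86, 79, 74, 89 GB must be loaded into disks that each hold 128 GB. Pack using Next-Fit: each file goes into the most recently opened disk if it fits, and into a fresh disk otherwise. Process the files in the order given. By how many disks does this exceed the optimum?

1

Next-Fit: [15,23,31,18] [86] [79] [74] [89] → 5 disks.
Total size 415 GB; any packing needs at least ⌈415/128⌉ = 4 disks.
An optimal packing achieves that bound: [89,31] [86,23,18] [79,15] [74] → 4 disks.
Excess: 5 − 4 = 1.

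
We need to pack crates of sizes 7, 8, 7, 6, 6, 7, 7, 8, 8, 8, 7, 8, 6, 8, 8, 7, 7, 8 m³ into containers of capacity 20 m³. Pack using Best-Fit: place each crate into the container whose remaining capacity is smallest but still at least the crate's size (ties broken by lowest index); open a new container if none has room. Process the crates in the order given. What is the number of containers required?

7 m³ → container 1 (remaining 13 m³)
8 m³ → container 1 (remaining 5 m³)
7 m³ → container 2 (remaining 13 m³)
6 m³ → container 2 (remaining 7 m³)
6 m³ → container 2 (remaining 1 m³)
7 m³ → container 3 (remaining 13 m³)
7 m³ → container 3 (remaining 6 m³)
8 m³ → container 4 (remaining 12 m³)
8 m³ → container 4 (remaining 4 m³)
8 m³ → container 5 (remaining 12 m³)
7 m³ → container 5 (remaining 5 m³)
8 m³ → container 6 (remaining 12 m³)
6 m³ → container 3 (remaining 0 m³)
8 m³ → container 6 (remaining 4 m³)
8 m³ → container 7 (remaining 12 m³)
7 m³ → container 7 (remaining 5 m³)
7 m³ → container 8 (remaining 13 m³)
8 m³ → container 8 (remaining 5 m³)

8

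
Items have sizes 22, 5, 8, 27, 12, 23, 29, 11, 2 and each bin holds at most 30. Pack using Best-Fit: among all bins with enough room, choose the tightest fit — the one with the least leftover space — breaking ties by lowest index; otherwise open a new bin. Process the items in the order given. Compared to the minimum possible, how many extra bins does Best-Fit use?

1

Best-Fit: [22,5,2] [8,12] [27] [23] [29] [11] → 6 bins.
Total size 139; any packing needs at least ⌈139/30⌉ = 5 bins.
An optimal packing achieves that bound: [29] [27,2] [23,5] [22,8] [12,11] → 5 bins.
Excess: 6 − 5 = 1.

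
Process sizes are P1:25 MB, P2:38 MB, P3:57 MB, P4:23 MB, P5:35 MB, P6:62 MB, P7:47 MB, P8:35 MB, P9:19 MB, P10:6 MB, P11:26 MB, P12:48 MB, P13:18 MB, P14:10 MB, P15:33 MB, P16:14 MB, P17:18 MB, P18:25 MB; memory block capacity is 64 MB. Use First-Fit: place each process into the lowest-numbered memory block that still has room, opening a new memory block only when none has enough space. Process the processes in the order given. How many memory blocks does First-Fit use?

10 memory blocks

Put P1 (25 MB) in memory block 1; 39 MB remain.
Put P2 (38 MB) in memory block 1; 1 MB remain.
Put P3 (57 MB) in memory block 2; 7 MB remain.
Put P4 (23 MB) in memory block 3; 41 MB remain.
Put P5 (35 MB) in memory block 3; 6 MB remain.
Put P6 (62 MB) in memory block 4; 2 MB remain.
Put P7 (47 MB) in memory block 5; 17 MB remain.
Put P8 (35 MB) in memory block 6; 29 MB remain.
Put P9 (19 MB) in memory block 6; 10 MB remain.
Put P10 (6 MB) in memory block 2; 1 MB remain.
Put P11 (26 MB) in memory block 7; 38 MB remain.
Put P12 (48 MB) in memory block 8; 16 MB remain.
Put P13 (18 MB) in memory block 7; 20 MB remain.
Put P14 (10 MB) in memory block 5; 7 MB remain.
Put P15 (33 MB) in memory block 9; 31 MB remain.
Put P16 (14 MB) in memory block 7; 6 MB remain.
Put P17 (18 MB) in memory block 9; 13 MB remain.
Put P18 (25 MB) in memory block 10; 39 MB remain.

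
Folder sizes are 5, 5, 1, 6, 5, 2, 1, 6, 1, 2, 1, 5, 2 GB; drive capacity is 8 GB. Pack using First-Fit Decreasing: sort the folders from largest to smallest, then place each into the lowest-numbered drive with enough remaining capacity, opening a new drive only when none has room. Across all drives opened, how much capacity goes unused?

Sorted descending: 6, 6, 5, 5, 5, 5, 2, 2, 2, 1, 1, 1, 1.
drive 1: place 6 GB, 2 GB left
drive 2: place 6 GB, 2 GB left
drive 3: place 5 GB, 3 GB left
drive 4: place 5 GB, 3 GB left
drive 5: place 5 GB, 3 GB left
drive 6: place 5 GB, 3 GB left
drive 1: place 2 GB, 0 GB left
drive 2: place 2 GB, 0 GB left
drive 3: place 2 GB, 1 GB left
drive 3: place 1 GB, 0 GB left
drive 4: place 1 GB, 2 GB left
drive 4: place 1 GB, 1 GB left
drive 4: place 1 GB, 0 GB left
6 drives × 8 GB = 48 GB; used 42 GB; unused 6 GB.

6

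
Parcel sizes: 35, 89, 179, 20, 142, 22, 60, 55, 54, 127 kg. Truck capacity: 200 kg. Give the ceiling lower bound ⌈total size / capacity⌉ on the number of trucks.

4

Total size = 35 + 89 + 179 + 20 + 142 + 22 + 60 + 55 + 54 + 127 = 783 kg.
⌈783 / 200⌉ = 4.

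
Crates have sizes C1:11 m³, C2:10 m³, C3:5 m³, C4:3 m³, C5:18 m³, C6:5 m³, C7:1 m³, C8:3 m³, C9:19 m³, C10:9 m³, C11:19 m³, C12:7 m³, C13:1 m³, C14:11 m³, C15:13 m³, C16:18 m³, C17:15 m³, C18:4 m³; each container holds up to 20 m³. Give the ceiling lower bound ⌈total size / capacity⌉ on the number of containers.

Total size = 11 + 10 + 5 + 3 + 18 + 5 + 1 + 3 + 19 + 9 + 19 + 7 + 1 + 11 + 13 + 18 + 15 + 4 = 172 m³.
⌈172 / 20⌉ = 9.

9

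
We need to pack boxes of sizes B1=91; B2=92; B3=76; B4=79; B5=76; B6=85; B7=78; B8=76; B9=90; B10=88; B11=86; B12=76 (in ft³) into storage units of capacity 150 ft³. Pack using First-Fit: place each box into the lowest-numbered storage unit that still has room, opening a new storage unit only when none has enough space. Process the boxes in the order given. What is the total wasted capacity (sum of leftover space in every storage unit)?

storage unit 1: place B1 (91 ft³), 59 ft³ left
storage unit 2: place B2 (92 ft³), 58 ft³ left
storage unit 3: place B3 (76 ft³), 74 ft³ left
storage unit 4: place B4 (79 ft³), 71 ft³ left
storage unit 5: place B5 (76 ft³), 74 ft³ left
storage unit 6: place B6 (85 ft³), 65 ft³ left
storage unit 7: place B7 (78 ft³), 72 ft³ left
storage unit 8: place B8 (76 ft³), 74 ft³ left
storage unit 9: place B9 (90 ft³), 60 ft³ left
storage unit 10: place B10 (88 ft³), 62 ft³ left
storage unit 11: place B11 (86 ft³), 64 ft³ left
storage unit 12: place B12 (76 ft³), 74 ft³ left
12 storage units × 150 ft³ = 1800 ft³; used 993 ft³; unused 807 ft³.

807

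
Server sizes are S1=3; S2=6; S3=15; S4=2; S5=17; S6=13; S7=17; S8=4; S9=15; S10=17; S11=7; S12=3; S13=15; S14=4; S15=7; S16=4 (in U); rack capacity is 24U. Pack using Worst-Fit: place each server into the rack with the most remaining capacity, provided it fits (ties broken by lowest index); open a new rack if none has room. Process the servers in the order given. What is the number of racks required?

Put S1 (3U) in rack 1; 21U remain.
Put S2 (6U) in rack 1; 15U remain.
Put S3 (15U) in rack 1; 0U remain.
Put S4 (2U) in rack 2; 22U remain.
Put S5 (17U) in rack 2; 5U remain.
Put S6 (13U) in rack 3; 11U remain.
Put S7 (17U) in rack 4; 7U remain.
Put S8 (4U) in rack 3; 7U remain.
Put S9 (15U) in rack 5; 9U remain.
Put S10 (17U) in rack 6; 7U remain.
Put S11 (7U) in rack 5; 2U remain.
Put S12 (3U) in rack 3; 4U remain.
Put S13 (15U) in rack 7; 9U remain.
Put S14 (4U) in rack 7; 5U remain.
Put S15 (7U) in rack 4; 0U remain.
Put S16 (4U) in rack 6; 3U remain.
Final racks: [3,6,15] [2,17] [13,4,3] [17,7] [15,7] [17,4] [15,4].

7 racks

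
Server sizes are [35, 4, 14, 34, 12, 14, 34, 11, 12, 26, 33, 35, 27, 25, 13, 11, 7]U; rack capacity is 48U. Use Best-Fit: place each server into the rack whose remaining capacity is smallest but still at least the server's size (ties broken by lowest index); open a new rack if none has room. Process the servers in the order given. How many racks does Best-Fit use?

9 racks

Put 35U in rack 1; 13U remain.
Put 4U in rack 1; 9U remain.
Put 14U in rack 2; 34U remain.
Put 34U in rack 2; 0U remain.
Put 12U in rack 3; 36U remain.
Put 14U in rack 3; 22U remain.
Put 34U in rack 4; 14U remain.
Put 11U in rack 4; 3U remain.
Put 12U in rack 3; 10U remain.
Put 26U in rack 5; 22U remain.
Put 33U in rack 6; 15U remain.
Put 35U in rack 7; 13U remain.
Put 27U in rack 8; 21U remain.
Put 25U in rack 9; 23U remain.
Put 13U in rack 7; 0U remain.
Put 11U in rack 6; 4U remain.
Put 7U in rack 1; 2U remain.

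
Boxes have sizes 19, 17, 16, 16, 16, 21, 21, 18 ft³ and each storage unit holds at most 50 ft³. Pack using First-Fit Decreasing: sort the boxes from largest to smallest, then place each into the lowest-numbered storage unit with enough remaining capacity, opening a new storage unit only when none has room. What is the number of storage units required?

Sorted descending: 21, 21, 19, 18, 17, 16, 16, 16.
21 ft³ → storage unit 1 (remaining 29 ft³)
21 ft³ → storage unit 1 (remaining 8 ft³)
19 ft³ → storage unit 2 (remaining 31 ft³)
18 ft³ → storage unit 2 (remaining 13 ft³)
17 ft³ → storage unit 3 (remaining 33 ft³)
16 ft³ → storage unit 3 (remaining 17 ft³)
16 ft³ → storage unit 3 (remaining 1 ft³)
16 ft³ → storage unit 4 (remaining 34 ft³)
Final storage units: [21,21] [19,18] [17,16,16] [16].

4 storage units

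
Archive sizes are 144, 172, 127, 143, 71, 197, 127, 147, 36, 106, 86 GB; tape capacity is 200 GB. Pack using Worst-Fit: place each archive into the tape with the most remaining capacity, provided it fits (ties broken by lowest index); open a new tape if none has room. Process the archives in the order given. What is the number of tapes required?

Put 144 GB in tape 1; 56 GB remain.
Put 172 GB in tape 2; 28 GB remain.
Put 127 GB in tape 3; 73 GB remain.
Put 143 GB in tape 4; 57 GB remain.
Put 71 GB in tape 3; 2 GB remain.
Put 197 GB in tape 5; 3 GB remain.
Put 127 GB in tape 6; 73 GB remain.
Put 147 GB in tape 7; 53 GB remain.
Put 36 GB in tape 6; 37 GB remain.
Put 106 GB in tape 8; 94 GB remain.
Put 86 GB in tape 8; 8 GB remain.
Final tapes: [144] [172] [127,71] [143] [197] [127,36] [147] [106,86].

8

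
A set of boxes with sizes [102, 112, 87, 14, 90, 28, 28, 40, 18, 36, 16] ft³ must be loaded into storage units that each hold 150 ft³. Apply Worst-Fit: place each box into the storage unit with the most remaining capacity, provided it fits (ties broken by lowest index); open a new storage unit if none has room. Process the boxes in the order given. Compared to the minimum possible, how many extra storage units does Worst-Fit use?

1

Worst-Fit: [102,40] [112,18] [87,14,28] [90,28] [36,16] → 5 storage units.
Total size 571 ft³; any packing needs at least ⌈571/150⌉ = 4 storage units.
An optimal packing achieves that bound: [112,36] [102,40] [90,28,28] [87,18,16,14] → 4 storage units.
Excess: 5 − 4 = 1.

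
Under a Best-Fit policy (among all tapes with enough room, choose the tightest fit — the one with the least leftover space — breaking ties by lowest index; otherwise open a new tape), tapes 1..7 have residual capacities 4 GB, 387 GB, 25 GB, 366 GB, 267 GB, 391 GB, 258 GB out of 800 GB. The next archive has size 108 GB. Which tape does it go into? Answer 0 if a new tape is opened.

7

Tapes with room: tape 2 (387 GB), tape 4 (366 GB), tape 5 (267 GB), tape 6 (391 GB), tape 7 (258 GB).
Tightest fit is tape 7 with 258 GB free.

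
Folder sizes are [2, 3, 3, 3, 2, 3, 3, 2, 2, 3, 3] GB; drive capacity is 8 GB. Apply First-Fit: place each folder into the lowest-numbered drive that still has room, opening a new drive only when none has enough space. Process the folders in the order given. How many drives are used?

4

drive 1: place 2 GB, 6 GB left
drive 1: place 3 GB, 3 GB left
drive 1: place 3 GB, 0 GB left
drive 2: place 3 GB, 5 GB left
drive 2: place 2 GB, 3 GB left
drive 2: place 3 GB, 0 GB left
drive 3: place 3 GB, 5 GB left
drive 3: place 2 GB, 3 GB left
drive 3: place 2 GB, 1 GB left
drive 4: place 3 GB, 5 GB left
drive 4: place 3 GB, 2 GB left
Final drives: [2,3,3] [3,2,3] [3,2,2] [3,3].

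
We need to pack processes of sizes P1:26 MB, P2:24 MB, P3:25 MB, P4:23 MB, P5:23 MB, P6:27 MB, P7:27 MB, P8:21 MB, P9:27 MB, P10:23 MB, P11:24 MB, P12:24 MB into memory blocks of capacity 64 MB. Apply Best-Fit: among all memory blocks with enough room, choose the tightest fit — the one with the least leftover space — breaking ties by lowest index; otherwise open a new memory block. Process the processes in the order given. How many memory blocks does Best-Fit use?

6 memory blocks

P1 (26 MB) → memory block 1 (remaining 38 MB)
P2 (24 MB) → memory block 1 (remaining 14 MB)
P3 (25 MB) → memory block 2 (remaining 39 MB)
P4 (23 MB) → memory block 2 (remaining 16 MB)
P5 (23 MB) → memory block 3 (remaining 41 MB)
P6 (27 MB) → memory block 3 (remaining 14 MB)
P7 (27 MB) → memory block 4 (remaining 37 MB)
P8 (21 MB) → memory block 4 (remaining 16 MB)
P9 (27 MB) → memory block 5 (remaining 37 MB)
P10 (23 MB) → memory block 5 (remaining 14 MB)
P11 (24 MB) → memory block 6 (remaining 40 MB)
P12 (24 MB) → memory block 6 (remaining 16 MB)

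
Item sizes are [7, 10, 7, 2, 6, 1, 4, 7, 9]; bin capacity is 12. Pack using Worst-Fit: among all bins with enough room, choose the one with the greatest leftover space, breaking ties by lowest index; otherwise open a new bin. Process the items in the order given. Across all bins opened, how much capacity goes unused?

19

7 → bin 1 (remaining 5)
10 → bin 2 (remaining 2)
7 → bin 3 (remaining 5)
2 → bin 1 (remaining 3)
6 → bin 4 (remaining 6)
1 → bin 4 (remaining 5)
4 → bin 3 (remaining 1)
7 → bin 5 (remaining 5)
9 → bin 6 (remaining 3)
6 bins × 12 = 72; used 53; unused 19.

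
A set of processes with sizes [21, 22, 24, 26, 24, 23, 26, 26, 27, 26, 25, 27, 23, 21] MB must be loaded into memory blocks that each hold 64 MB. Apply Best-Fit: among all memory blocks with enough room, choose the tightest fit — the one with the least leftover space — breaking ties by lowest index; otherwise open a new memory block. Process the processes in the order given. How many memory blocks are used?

Put 21 MB in memory block 1; 43 MB remain.
Put 22 MB in memory block 1; 21 MB remain.
Put 24 MB in memory block 2; 40 MB remain.
Put 26 MB in memory block 2; 14 MB remain.
Put 24 MB in memory block 3; 40 MB remain.
Put 23 MB in memory block 3; 17 MB remain.
Put 26 MB in memory block 4; 38 MB remain.
Put 26 MB in memory block 4; 12 MB remain.
Put 27 MB in memory block 5; 37 MB remain.
Put 26 MB in memory block 5; 11 MB remain.
Put 25 MB in memory block 6; 39 MB remain.
Put 27 MB in memory block 6; 12 MB remain.
Put 23 MB in memory block 7; 41 MB remain.
Put 21 MB in memory block 1; 0 MB remain.
Final memory blocks: [21,22,21] [24,26] [24,23] [26,26] [27,26] [25,27] [23].

7 memory blocks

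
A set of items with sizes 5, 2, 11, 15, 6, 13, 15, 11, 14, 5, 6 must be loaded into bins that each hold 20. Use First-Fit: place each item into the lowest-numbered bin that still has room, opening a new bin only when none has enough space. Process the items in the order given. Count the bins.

5 → bin 1 (remaining 15)
2 → bin 1 (remaining 13)
11 → bin 1 (remaining 2)
15 → bin 2 (remaining 5)
6 → bin 3 (remaining 14)
13 → bin 3 (remaining 1)
15 → bin 4 (remaining 5)
11 → bin 5 (remaining 9)
14 → bin 6 (remaining 6)
5 → bin 2 (remaining 0)
6 → bin 5 (remaining 3)
Final bins: [5,2,11] [15,5] [6,13] [15] [11,6] [14].

6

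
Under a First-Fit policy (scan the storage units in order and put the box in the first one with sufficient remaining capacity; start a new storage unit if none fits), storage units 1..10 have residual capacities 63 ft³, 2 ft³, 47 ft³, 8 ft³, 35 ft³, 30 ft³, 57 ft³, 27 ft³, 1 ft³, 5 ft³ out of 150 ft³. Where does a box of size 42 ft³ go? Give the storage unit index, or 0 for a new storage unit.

1

Storage units with room: storage unit 1 (63 ft³), storage unit 3 (47 ft³), storage unit 7 (57 ft³).
The first with room is storage unit 1.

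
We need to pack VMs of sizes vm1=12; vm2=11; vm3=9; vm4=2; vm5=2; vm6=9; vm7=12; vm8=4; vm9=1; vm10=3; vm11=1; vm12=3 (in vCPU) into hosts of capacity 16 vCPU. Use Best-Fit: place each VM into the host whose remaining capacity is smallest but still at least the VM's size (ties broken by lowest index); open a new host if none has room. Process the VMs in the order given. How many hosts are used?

5

vm1 (12 vCPU) → host 1 (remaining 4 vCPU)
vm2 (11 vCPU) → host 2 (remaining 5 vCPU)
vm3 (9 vCPU) → host 3 (remaining 7 vCPU)
vm4 (2 vCPU) → host 1 (remaining 2 vCPU)
vm5 (2 vCPU) → host 1 (remaining 0 vCPU)
vm6 (9 vCPU) → host 4 (remaining 7 vCPU)
vm7 (12 vCPU) → host 5 (remaining 4 vCPU)
vm8 (4 vCPU) → host 5 (remaining 0 vCPU)
vm9 (1 vCPU) → host 2 (remaining 4 vCPU)
vm10 (3 vCPU) → host 2 (remaining 1 vCPU)
vm11 (1 vCPU) → host 2 (remaining 0 vCPU)
vm12 (3 vCPU) → host 3 (remaining 4 vCPU)
Final hosts: [12,2,2] [11,1,3,1] [9,3] [9] [12,4].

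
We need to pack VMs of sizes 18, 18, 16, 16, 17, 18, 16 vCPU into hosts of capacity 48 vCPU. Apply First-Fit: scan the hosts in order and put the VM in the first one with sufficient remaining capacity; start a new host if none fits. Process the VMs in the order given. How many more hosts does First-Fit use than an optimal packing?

First-Fit: [18,18] [16,16,16] [17,18] → 3 hosts.
Total size 119 vCPU; any packing needs at least ⌈119/48⌉ = 3 hosts.
So 3 is already optimal.

0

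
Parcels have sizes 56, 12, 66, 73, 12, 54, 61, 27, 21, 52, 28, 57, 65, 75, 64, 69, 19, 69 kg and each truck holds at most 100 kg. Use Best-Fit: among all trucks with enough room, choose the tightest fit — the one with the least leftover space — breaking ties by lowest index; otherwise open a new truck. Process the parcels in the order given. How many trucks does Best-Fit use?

Put 56 kg in truck 1; 44 kg remain.
Put 12 kg in truck 1; 32 kg remain.
Put 66 kg in truck 2; 34 kg remain.
Put 73 kg in truck 3; 27 kg remain.
Put 12 kg in truck 3; 15 kg remain.
Put 54 kg in truck 4; 46 kg remain.
Put 61 kg in truck 5; 39 kg remain.
Put 27 kg in truck 1; 5 kg remain.
Put 21 kg in truck 2; 13 kg remain.
Put 52 kg in truck 6; 48 kg remain.
Put 28 kg in truck 5; 11 kg remain.
Put 57 kg in truck 7; 43 kg remain.
Put 65 kg in truck 8; 35 kg remain.
Put 75 kg in truck 9; 25 kg remain.
Put 64 kg in truck 10; 36 kg remain.
Put 69 kg in truck 11; 31 kg remain.
Put 19 kg in truck 9; 6 kg remain.
Put 69 kg in truck 12; 31 kg remain.

12 trucks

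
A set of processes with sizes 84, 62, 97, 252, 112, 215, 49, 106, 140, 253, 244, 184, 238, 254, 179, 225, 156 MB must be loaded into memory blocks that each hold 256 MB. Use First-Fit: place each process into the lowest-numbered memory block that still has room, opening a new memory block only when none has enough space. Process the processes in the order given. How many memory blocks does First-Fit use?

84 MB → memory block 1 (remaining 172 MB)
62 MB → memory block 1 (remaining 110 MB)
97 MB → memory block 1 (remaining 13 MB)
252 MB → memory block 2 (remaining 4 MB)
112 MB → memory block 3 (remaining 144 MB)
215 MB → memory block 4 (remaining 41 MB)
49 MB → memory block 3 (remaining 95 MB)
106 MB → memory block 5 (remaining 150 MB)
140 MB → memory block 5 (remaining 10 MB)
253 MB → memory block 6 (remaining 3 MB)
244 MB → memory block 7 (remaining 12 MB)
184 MB → memory block 8 (remaining 72 MB)
238 MB → memory block 9 (remaining 18 MB)
254 MB → memory block 10 (remaining 2 MB)
179 MB → memory block 11 (remaining 77 MB)
225 MB → memory block 12 (remaining 31 MB)
156 MB → memory block 13 (remaining 100 MB)

13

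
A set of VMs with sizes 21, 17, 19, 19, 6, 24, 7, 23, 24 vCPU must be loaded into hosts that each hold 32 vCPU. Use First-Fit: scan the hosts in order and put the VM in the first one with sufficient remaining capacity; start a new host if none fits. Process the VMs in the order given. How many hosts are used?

host 1: place 21 vCPU, 11 vCPU left
host 2: place 17 vCPU, 15 vCPU left
host 3: place 19 vCPU, 13 vCPU left
host 4: place 19 vCPU, 13 vCPU left
host 1: place 6 vCPU, 5 vCPU left
host 5: place 24 vCPU, 8 vCPU left
host 2: place 7 vCPU, 8 vCPU left
host 6: place 23 vCPU, 9 vCPU left
host 7: place 24 vCPU, 8 vCPU left
Final hosts: [21,6] [17,7] [19] [19] [24] [23] [24].

7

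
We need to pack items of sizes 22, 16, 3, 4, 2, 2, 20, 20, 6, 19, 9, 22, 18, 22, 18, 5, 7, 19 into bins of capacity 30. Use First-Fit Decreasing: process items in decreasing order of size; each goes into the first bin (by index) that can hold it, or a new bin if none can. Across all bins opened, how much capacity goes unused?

66

Sorted descending: 22, 22, 22, 20, 20, 19, 19, 18, 18, 16, 9, 7, 6, 5, 4, 3, 2, 2.
22 → bin 1 (remaining 8)
22 → bin 2 (remaining 8)
22 → bin 3 (remaining 8)
20 → bin 4 (remaining 10)
20 → bin 5 (remaining 10)
19 → bin 6 (remaining 11)
19 → bin 7 (remaining 11)
18 → bin 8 (remaining 12)
18 → bin 9 (remaining 12)
16 → bin 10 (remaining 14)
9 → bin 4 (remaining 1)
7 → bin 1 (remaining 1)
6 → bin 2 (remaining 2)
5 → bin 3 (remaining 3)
4 → bin 5 (remaining 6)
3 → bin 3 (remaining 0)
2 → bin 2 (remaining 0)
2 → bin 5 (remaining 4)
10 bins × 30 = 300; used 234; unused 66.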